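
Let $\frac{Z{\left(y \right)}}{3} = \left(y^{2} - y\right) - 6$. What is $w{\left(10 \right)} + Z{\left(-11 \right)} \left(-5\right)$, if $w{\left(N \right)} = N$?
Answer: $-1880$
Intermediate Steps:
$Z{\left(y \right)} = -18 - 3 y + 3 y^{2}$ ($Z{\left(y \right)} = 3 \left(\left(y^{2} - y\right) - 6\right) = 3 \left(-6 + y^{2} - y\right) = -18 - 3 y + 3 y^{2}$)
$w{\left(10 \right)} + Z{\left(-11 \right)} \left(-5\right) = 10 + \left(-18 - -33 + 3 \left(-11\right)^{2}\right) \left(-5\right) = 10 + \left(-18 + 33 + 3 \cdot 121\right) \left(-5\right) = 10 + \left(-18 + 33 + 363\right) \left(-5\right) = 10 + 378 \left(-5\right) = 10 - 1890 = -1880$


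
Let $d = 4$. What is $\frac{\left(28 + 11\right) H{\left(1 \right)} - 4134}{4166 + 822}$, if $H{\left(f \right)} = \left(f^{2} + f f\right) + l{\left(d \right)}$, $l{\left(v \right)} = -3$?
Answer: $- \frac{4173}{4988} \approx -0.83661$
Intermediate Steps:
$H{\left(f \right)} = -3 + 2 f^{2}$ ($H{\left(f \right)} = \left(f^{2} + f f\right) - 3 = \left(f^{2} + f^{2}\right) - 3 = 2 f^{2} - 3 = -3 + 2 f^{2}$)
$\frac{\left(28 + 11\right) H{\left(1 \right)} - 4134}{4166 + 822} = \frac{\left(28 + 11\right) \left(-3 + 2 \cdot 1^{2}\right) - 4134}{4166 + 822} = \frac{39 \left(-3 + 2 \cdot 1\right) - 4134}{4988} = \left(39 \left(-3 + 2\right) - 4134\right) \frac{1}{4988} = \left(39 \left(-1\right) - 4134\right) \frac{1}{4988} = \left(-39 - 4134\right) \frac{1}{4988} = \left(-4173\right) \frac{1}{4988} = - \frac{4173}{4988}$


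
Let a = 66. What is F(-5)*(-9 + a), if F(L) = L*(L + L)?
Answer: 2850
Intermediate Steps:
F(L) = 2*L**2 (F(L) = L*(2*L) = 2*L**2)
F(-5)*(-9 + a) = (2*(-5)**2)*(-9 + 66) = (2*25)*57 = 50*57 = 2850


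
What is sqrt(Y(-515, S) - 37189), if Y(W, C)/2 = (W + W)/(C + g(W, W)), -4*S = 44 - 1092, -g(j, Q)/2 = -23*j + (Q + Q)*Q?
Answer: 3*I*sqrt(1050692152006)/15946 ≈ 192.84*I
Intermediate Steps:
g(j, Q) = -4*Q**2 + 46*j (g(j, Q) = -2*(-23*j + (Q + Q)*Q) = -2*(-23*j + (2*Q)*Q) = -2*(-23*j + 2*Q**2) = -4*Q**2 + 46*j)
S = 262 (S = -(44 - 1092)/4 = -1/4*(-1048) = 262)
Y(W, C) = 4*W/(C - 4*W**2 + 46*W) (Y(W, C) = 2*((W + W)/(C + (-4*W**2 + 46*W))) = 2*((2*W)/(C - 4*W**2 + 46*W)) = 2*(2*W/(C - 4*W**2 + 46*W)) = 4*W/(C - 4*W**2 + 46*W))
sqrt(Y(-515, S) - 37189) = sqrt(4*(-515)/(262 - 4*(-515)**2 + 46*(-515)) - 37189) = sqrt(4*(-515)/(262 - 4*265225 - 23690) - 37189) = sqrt(4*(-515)/(262 - 1060900 - 23690) - 37189) = sqrt(4*(-515)/(-1084328) - 37189) = sqrt(4*(-515)*(-1/1084328) - 37189) = sqrt(515/271082 - 37189) = sqrt(-10081267983/271082) = 3*I*sqrt(1050692152006)/15946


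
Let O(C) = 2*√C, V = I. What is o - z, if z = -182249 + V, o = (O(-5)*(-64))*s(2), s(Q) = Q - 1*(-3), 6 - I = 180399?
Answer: 362642 - 640*I*√5 ≈ 3.6264e+5 - 1431.1*I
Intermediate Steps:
I = -180393 (I = 6 - 1*180399 = 6 - 180399 = -180393)
V = -180393
s(Q) = 3 + Q (s(Q) = Q + 3 = 3 + Q)
o = -640*I*√5 (o = ((2*√(-5))*(-64))*(3 + 2) = ((2*(I*√5))*(-64))*5 = ((2*I*√5)*(-64))*5 = -128*I*√5*5 = -640*I*√5 ≈ -1431.1*I)
z = -362642 (z = -182249 - 180393 = -362642)
o - z = -640*I*√5 - 1*(-362642) = -640*I*√5 + 362642 = 362642 - 640*I*√5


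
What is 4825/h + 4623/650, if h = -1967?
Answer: 5957191/1278550 ≈ 4.6593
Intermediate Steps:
4825/h + 4623/650 = 4825/(-1967) + 4623/650 = 4825*(-1/1967) + 4623*(1/650) = -4825/1967 + 4623/650 = 5957191/1278550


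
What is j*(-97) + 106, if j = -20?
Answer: 2046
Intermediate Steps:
j*(-97) + 106 = -20*(-97) + 106 = 1940 + 106 = 2046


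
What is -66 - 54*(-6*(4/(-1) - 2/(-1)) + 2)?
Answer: -822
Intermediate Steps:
-66 - 54*(-6*(4/(-1) - 2/(-1)) + 2) = -66 - 54*(-6*(4*(-1) - 2*(-1)) + 2) = -66 - 54*(-6*(-4 + 2) + 2) = -66 - 54*(-6*(-2) + 2) = -66 - 54*(12 + 2) = -66 - 54*14 = -66 - 756 = -822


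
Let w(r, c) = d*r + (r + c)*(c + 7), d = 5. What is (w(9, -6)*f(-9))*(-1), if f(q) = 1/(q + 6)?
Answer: 16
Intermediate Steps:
f(q) = 1/(6 + q)
w(r, c) = 5*r + (7 + c)*(c + r) (w(r, c) = 5*r + (r + c)*(c + 7) = 5*r + (c + r)*(7 + c) = 5*r + (7 + c)*(c + r))
(w(9, -6)*f(-9))*(-1) = (((-6)² + 7*(-6) + 12*9 - 6*9)/(6 - 9))*(-1) = ((36 - 42 + 108 - 54)/(-3))*(-1) = (48*(-⅓))*(-1) = -16*(-1) = 16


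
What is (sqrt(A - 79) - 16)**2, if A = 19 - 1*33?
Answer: (16 - I*sqrt(93))**2 ≈ 163.0 - 308.6*I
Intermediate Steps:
A = -14 (A = 19 - 33 = -14)
(sqrt(A - 79) - 16)**2 = (sqrt(-14 - 79) - 16)**2 = (sqrt(-93) - 16)**2 = (I*sqrt(93) - 16)**2 = (-16 + I*sqrt(93))**2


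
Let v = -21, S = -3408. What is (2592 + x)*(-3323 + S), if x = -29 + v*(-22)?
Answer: -20361275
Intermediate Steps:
x = 433 (x = -29 - 21*(-22) = -29 + 462 = 433)
(2592 + x)*(-3323 + S) = (2592 + 433)*(-3323 - 3408) = 3025*(-6731) = -20361275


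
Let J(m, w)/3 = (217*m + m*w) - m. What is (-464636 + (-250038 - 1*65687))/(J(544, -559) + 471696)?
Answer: 780361/88080 ≈ 8.8597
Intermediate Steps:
J(m, w) = 648*m + 3*m*w (J(m, w) = 3*((217*m + m*w) - m) = 3*(216*m + m*w) = 648*m + 3*m*w)
(-464636 + (-250038 - 1*65687))/(J(544, -559) + 471696) = (-464636 + (-250038 - 1*65687))/(3*544*(216 - 559) + 471696) = (-464636 + (-250038 - 65687))/(3*544*(-343) + 471696) = (-464636 - 315725)/(-559776 + 471696) = -780361/(-88080) = -780361*(-1/88080) = 780361/88080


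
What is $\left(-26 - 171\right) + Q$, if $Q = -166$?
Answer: $-363$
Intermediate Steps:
$\left(-26 - 171\right) + Q = \left(-26 - 171\right) - 166 = -197 - 166 = -363$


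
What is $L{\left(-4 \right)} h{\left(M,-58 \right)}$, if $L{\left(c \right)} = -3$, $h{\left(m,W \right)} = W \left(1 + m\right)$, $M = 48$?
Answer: $8526$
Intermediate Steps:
$L{\left(-4 \right)} h{\left(M,-58 \right)} = - 3 \left(- 58 \left(1 + 48\right)\right) = - 3 \left(\left(-58\right) 49\right) = \left(-3\right) \left(-2842\right) = 8526$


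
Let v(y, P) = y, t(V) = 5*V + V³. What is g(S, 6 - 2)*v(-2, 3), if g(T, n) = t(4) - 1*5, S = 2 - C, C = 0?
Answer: -158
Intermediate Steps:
t(V) = V³ + 5*V
S = 2 (S = 2 - 1*0 = 2 + 0 = 2)
g(T, n) = 79 (g(T, n) = 4*(5 + 4²) - 1*5 = 4*(5 + 16) - 5 = 4*21 - 5 = 84 - 5 = 79)
g(S, 6 - 2)*v(-2, 3) = 79*(-2) = -158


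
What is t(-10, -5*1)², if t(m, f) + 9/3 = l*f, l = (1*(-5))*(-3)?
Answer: 6084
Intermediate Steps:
l = 15 (l = -5*(-3) = 15)
t(m, f) = -3 + 15*f
t(-10, -5*1)² = (-3 + 15*(-5*1))² = (-3 + 15*(-5))² = (-3 - 75)² = (-78)² = 6084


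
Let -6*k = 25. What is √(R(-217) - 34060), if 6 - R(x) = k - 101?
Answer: 7*I*√24942/6 ≈ 184.25*I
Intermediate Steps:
k = -25/6 (k = -⅙*25 = -25/6 ≈ -4.1667)
R(x) = 667/6 (R(x) = 6 - (-25/6 - 101) = 6 - 1*(-631/6) = 6 + 631/6 = 667/6)
√(R(-217) - 34060) = √(667/6 - 34060) = √(-203693/6) = 7*I*√24942/6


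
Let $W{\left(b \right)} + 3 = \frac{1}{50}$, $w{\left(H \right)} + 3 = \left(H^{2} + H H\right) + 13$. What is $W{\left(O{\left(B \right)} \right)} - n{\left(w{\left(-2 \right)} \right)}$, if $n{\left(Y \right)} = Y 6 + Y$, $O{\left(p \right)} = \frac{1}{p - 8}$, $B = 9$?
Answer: $- \frac{6449}{50} \approx -128.98$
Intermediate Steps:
$w{\left(H \right)} = 10 + 2 H^{2}$ ($w{\left(H \right)} = -3 + \left(\left(H^{2} + H H\right) + 13\right) = -3 + \left(\left(H^{2} + H^{2}\right) + 13\right) = -3 + \left(2 H^{2} + 13\right) = -3 + \left(13 + 2 H^{2}\right) = 10 + 2 H^{2}$)
$O{\left(p \right)} = \frac{1}{-8 + p}$
$W{\left(b \right)} = - \frac{149}{50}$ ($W{\left(b \right)} = -3 + \frac{1}{50} = - \frac{149}{50}$)
$n{\left(Y \right)} = 7 Y$ ($n{\left(Y \right)} = 6 Y + Y = 7 Y$)
$W{\left(O{\left(B \right)} \right)} - n{\left(w{\left(-2 \right)} \right)} = - \frac{149}{50} - 7 \left(10 + 2 \left(-2\right)^{2}\right) = - \frac{149}{50} - 7 \left(10 + 2 \cdot 4\right) = - \frac{149}{50} - 7 \left(10 + 8\right) = - \frac{149}{50} - 7 \cdot 18 = - \frac{149}{50} - 126 = - \frac{6449}{50}$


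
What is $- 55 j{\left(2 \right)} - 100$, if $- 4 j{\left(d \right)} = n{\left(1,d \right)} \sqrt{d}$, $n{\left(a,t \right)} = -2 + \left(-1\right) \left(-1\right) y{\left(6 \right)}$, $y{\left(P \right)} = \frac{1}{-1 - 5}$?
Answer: $-100 - \frac{715 \sqrt{2}}{24} \approx -142.13$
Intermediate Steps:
$y{\left(P \right)} = - \frac{1}{6}$ ($y{\left(P \right)} = \frac{1}{-6} = - \frac{1}{6}$)
$n{\left(a,t \right)} = - \frac{13}{6}$ ($n{\left(a,t \right)} = -2 + \left(-1\right) \left(-1\right) \left(- \frac{1}{6}\right) = -2 + 1 \left(- \frac{1}{6}\right) = -2 - \frac{1}{6} = - \frac{13}{6}$)
$j{\left(d \right)} = \frac{13 \sqrt{d}}{24}$ ($j{\left(d \right)} = - \frac{\left(- \frac{13}{6}\right) \sqrt{d}}{4} = \frac{13 \sqrt{d}}{24}$)
$- 55 j{\left(2 \right)} - 100 = - 55 \frac{13 \sqrt{2}}{24} - 100 = - \frac{715 \sqrt{2}}{24} - 100 = -100 - \frac{715 \sqrt{2}}{24}$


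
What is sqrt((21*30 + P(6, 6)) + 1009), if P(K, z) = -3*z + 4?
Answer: 5*sqrt(65) ≈ 40.311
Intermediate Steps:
P(K, z) = 4 - 3*z
sqrt((21*30 + P(6, 6)) + 1009) = sqrt((21*30 + (4 - 3*6)) + 1009) = sqrt((630 + (4 - 18)) + 1009) = sqrt((630 - 14) + 1009) = sqrt(616 + 1009) = sqrt(1625) = 5*sqrt(65)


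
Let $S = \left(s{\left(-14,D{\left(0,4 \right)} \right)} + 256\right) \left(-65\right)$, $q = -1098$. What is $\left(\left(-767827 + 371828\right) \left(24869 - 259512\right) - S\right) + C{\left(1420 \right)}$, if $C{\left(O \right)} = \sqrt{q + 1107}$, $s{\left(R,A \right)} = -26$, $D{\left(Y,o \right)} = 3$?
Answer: $92918408310$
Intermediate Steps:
$C{\left(O \right)} = 3$ ($C{\left(O \right)} = \sqrt{-1098 + 1107} = \sqrt{9} = 3$)
$S = -14950$ ($S = \left(-26 + 256\right) \left(-65\right) = 230 \left(-65\right) = -14950$)
$\left(\left(-767827 + 371828\right) \left(24869 - 259512\right) - S\right) + C{\left(1420 \right)} = \left(\left(-767827 + 371828\right) \left(24869 - 259512\right) - -14950\right) + 3 = \left(\left(-395999\right) \left(-234643\right) + 14950\right) + 3 = \left(92918393357 + 14950\right) + 3 = 92918408307 + 3 = 92918408310$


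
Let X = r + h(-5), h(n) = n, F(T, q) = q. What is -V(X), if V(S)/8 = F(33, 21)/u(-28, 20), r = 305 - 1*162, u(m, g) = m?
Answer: 6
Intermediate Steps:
r = 143 (r = 305 - 162 = 143)
X = 138 (X = 143 - 5 = 138)
V(S) = -6 (V(S) = 8*(21/(-28)) = 8*(21*(-1/28)) = 8*(-¾) = -6)
-V(X) = -1*(-6) = 6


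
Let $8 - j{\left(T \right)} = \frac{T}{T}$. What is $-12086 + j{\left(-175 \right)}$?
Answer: $-12079$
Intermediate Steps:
$j{\left(T \right)} = 7$ ($j{\left(T \right)} = 8 - \frac{T}{T} = 8 - 1 = 7$)
$-12086 + j{\left(-175 \right)} = -12086 + 7 = -12079$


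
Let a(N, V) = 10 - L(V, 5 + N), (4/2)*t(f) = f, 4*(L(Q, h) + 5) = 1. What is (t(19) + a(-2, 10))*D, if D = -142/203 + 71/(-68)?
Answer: -2334693/55216 ≈ -42.283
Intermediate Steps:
L(Q, h) = -19/4 (L(Q, h) = -5 + (¼)*1 = -5 + ¼ = -19/4)
D = -24069/13804 (D = -142*1/203 + 71*(-1/68) = -142/203 - 71/68 = -24069/13804 ≈ -1.7436)
t(f) = f/2
a(N, V) = 59/4 (a(N, V) = 10 - 1*(-19/4) = 10 + 19/4 = 59/4)
(t(19) + a(-2, 10))*D = ((½)*19 + 59/4)*(-24069/13804) = (19/2 + 59/4)*(-24069/13804) = (97/4)*(-24069/13804) = -2334693/55216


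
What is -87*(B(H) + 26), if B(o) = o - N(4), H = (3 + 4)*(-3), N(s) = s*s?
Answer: 957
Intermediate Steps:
N(s) = s**2
H = -21 (H = 7*(-3) = -21)
B(o) = -16 + o (B(o) = o - 1*4**2 = o - 1*16 = o - 16 = -16 + o)
-87*(B(H) + 26) = -87*((-16 - 21) + 26) = -87*(-37 + 26) = -87*(-11) = 957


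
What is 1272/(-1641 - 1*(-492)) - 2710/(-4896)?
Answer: -518987/937584 ≈ -0.55354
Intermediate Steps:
1272/(-1641 - 1*(-492)) - 2710/(-4896) = 1272/(-1641 + 492) - 2710*(-1/4896) = 1272/(-1149) + 1355/2448 = 1272*(-1/1149) + 1355/2448 = -424/383 + 1355/2448 = -518987/937584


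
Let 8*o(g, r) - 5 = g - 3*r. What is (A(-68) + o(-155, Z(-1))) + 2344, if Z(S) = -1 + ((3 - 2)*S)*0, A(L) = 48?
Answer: 18989/8 ≈ 2373.6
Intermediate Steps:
Z(S) = -1 (Z(S) = -1 + (1*S)*0 = -1 + S*0 = -1 + 0 = -1)
o(g, r) = 5/8 - 3*r/8 + g/8 (o(g, r) = 5/8 + (g - 3*r)/8 = 5/8 + (-3*r/8 + g/8) = 5/8 - 3*r/8 + g/8)
(A(-68) + o(-155, Z(-1))) + 2344 = (48 + (5/8 - 3/8*(-1) + (1/8)*(-155))) + 2344 = (48 + (5/8 + 3/8 - 155/8)) + 2344 = (48 - 147/8) + 2344 = 237/8 + 2344 = 18989/8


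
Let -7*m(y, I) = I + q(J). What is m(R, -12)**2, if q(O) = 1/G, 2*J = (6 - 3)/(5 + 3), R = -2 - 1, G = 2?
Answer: 529/196 ≈ 2.6990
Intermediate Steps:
R = -3
J = 3/16 (J = ((6 - 3)/(5 + 3))/2 = (3/8)/2 = (3*(1/8))/2 = (1/2)*(3/8) = 3/16 ≈ 0.18750)
q(O) = 1/2
m(y, I) = -1/14 - I/7 (m(y, I) = -(I + 1/2)/7 = -(1/2 + I)/7 = -1/14 - I/7)
m(R, -12)**2 = (-1/14 - 1/7*(-12))**2 = (-1/14 + 12/7)**2 = (23/14)**2 = 529/196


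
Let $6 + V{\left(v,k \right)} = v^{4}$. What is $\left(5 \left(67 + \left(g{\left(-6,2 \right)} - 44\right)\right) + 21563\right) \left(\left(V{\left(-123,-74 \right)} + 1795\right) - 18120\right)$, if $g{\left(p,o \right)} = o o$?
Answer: $4966027986380$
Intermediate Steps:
$g{\left(p,o \right)} = o^{2}$
$V{\left(v,k \right)} = -6 + v^{4}$
$\left(5 \left(67 + \left(g{\left(-6,2 \right)} - 44\right)\right) + 21563\right) \left(\left(V{\left(-123,-74 \right)} + 1795\right) - 18120\right) = \left(5 \left(67 + \left(2^{2} - 44\right)\right) + 21563\right) \left(\left(\left(-6 + \left(-123\right)^{4}\right) + 1795\right) - 18120\right) = \left(5 \left(67 + \left(4 - 44\right)\right) + 21563\right) \left(\left(\left(-6 + 228886641\right) + 1795\right) - 18120\right) = \left(5 \left(67 - 40\right) + 21563\right) \left(\left(228886635 + 1795\right) - 18120\right) = \left(5 \cdot 27 + 21563\right) \left(228888430 - 18120\right) = \left(135 + 21563\right) 228870310 = 21698 \cdot 228870310 = 4966027986380$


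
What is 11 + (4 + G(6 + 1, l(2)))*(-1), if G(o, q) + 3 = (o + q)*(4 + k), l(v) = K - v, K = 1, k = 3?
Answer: -32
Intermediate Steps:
l(v) = 1 - v
G(o, q) = -3 + 7*o + 7*q (G(o, q) = -3 + (o + q)*(4 + 3) = -3 + (o + q)*7 = -3 + (7*o + 7*q) = -3 + 7*o + 7*q)
11 + (4 + G(6 + 1, l(2)))*(-1) = 11 + (4 + (-3 + 7*(6 + 1) + 7*(1 - 1*2)))*(-1) = 11 + (4 + (-3 + 7*7 + 7*(1 - 2)))*(-1) = 11 + (4 + (-3 + 49 + 7*(-1)))*(-1) = 11 + (4 + (-3 + 49 - 7))*(-1) = 11 + (4 + 39)*(-1) = 11 + 43*(-1) = 11 - 43 = -32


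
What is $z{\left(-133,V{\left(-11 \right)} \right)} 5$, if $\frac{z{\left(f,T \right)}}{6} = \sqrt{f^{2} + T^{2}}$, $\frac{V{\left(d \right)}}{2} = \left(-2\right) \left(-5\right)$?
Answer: $30 \sqrt{18089} \approx 4034.9$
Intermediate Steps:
$V{\left(d \right)} = 20$ ($V{\left(d \right)} = 2 \left(\left(-2\right) \left(-5\right)\right) = 2 \cdot 10 = 20$)
$z{\left(f,T \right)} = 6 \sqrt{T^{2} + f^{2}}$ ($z{\left(f,T \right)} = 6 \sqrt{f^{2} + T^{2}} = 6 \sqrt{T^{2} + f^{2}}$)
$z{\left(-133,V{\left(-11 \right)} \right)} 5 = 6 \sqrt{20^{2} + \left(-133\right)^{2}} \cdot 5 = 6 \sqrt{400 + 17689} \cdot 5 = 6 \sqrt{18089} \cdot 5 = 30 \sqrt{18089}$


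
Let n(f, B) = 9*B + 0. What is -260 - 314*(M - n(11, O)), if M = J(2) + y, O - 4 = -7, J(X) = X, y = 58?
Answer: -27578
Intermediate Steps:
O = -3 (O = 4 - 7 = -3)
n(f, B) = 9*B
M = 60 (M = 2 + 58 = 60)
-260 - 314*(M - n(11, O)) = -260 - 314*(60 - 9*(-3)) = -260 - 314*(60 - 1*(-27)) = -260 - 314*(60 + 27) = -260 - 314*87 = -260 - 27318 = -27578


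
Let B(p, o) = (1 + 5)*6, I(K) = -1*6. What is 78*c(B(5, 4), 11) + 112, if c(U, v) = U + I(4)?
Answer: 2452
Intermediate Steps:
I(K) = -6
B(p, o) = 36 (B(p, o) = 6*6 = 36)
c(U, v) = -6 + U (c(U, v) = U - 6 = -6 + U)
78*c(B(5, 4), 11) + 112 = 78*(-6 + 36) + 112 = 78*30 + 112 = 2340 + 112 = 2452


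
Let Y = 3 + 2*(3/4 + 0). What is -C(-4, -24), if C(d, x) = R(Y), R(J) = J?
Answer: -9/2 ≈ -4.5000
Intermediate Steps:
Y = 9/2 (Y = 3 + 2*(3*(1/4) + 0) = 3 + 2*(3/4 + 0) = 3 + 2*(3/4) = 3 + 3/2 = 9/2 ≈ 4.5000)
C(d, x) = 9/2
-C(-4, -24) = -1*9/2 = -9/2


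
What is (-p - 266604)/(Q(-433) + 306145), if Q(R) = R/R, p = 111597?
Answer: -378201/306146 ≈ -1.2354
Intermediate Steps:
Q(R) = 1
(-p - 266604)/(Q(-433) + 306145) = (-1*111597 - 266604)/(1 + 306145) = (-111597 - 266604)/306146 = -378201*1/306146 = -378201/306146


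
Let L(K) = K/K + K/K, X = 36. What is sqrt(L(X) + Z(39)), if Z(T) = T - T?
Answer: sqrt(2) ≈ 1.4142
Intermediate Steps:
L(K) = 2 (L(K) = 1 + 1 = 2)
Z(T) = 0
sqrt(L(X) + Z(39)) = sqrt(2 + 0) = sqrt(2)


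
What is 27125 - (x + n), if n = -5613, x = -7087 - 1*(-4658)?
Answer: 35167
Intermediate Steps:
x = -2429 (x = -7087 + 4658 = -2429)
27125 - (x + n) = 27125 - (-2429 - 5613) = 27125 - 1*(-8042) = 27125 + 8042 = 35167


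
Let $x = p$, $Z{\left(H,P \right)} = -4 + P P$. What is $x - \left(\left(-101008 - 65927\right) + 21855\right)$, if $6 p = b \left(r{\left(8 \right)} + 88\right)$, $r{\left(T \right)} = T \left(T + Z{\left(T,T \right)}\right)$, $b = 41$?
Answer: $\frac{448196}{3} \approx 1.494 \cdot 10^{5}$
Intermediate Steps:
$Z{\left(H,P \right)} = -4 + P^{2}$
$r{\left(T \right)} = T \left(-4 + T + T^{2}\right)$ ($r{\left(T \right)} = T \left(T + \left(-4 + T^{2}\right)\right) = T \left(-4 + T + T^{2}\right)$)
$p = \frac{12956}{3}$ ($p = \frac{41 \left(8 \left(-4 + 8 + 8^{2}\right) + 88\right)}{6} = \frac{41 \left(8 \left(-4 + 8 + 64\right) + 88\right)}{6} = \frac{41 \left(8 \cdot 68 + 88\right)}{6} = \frac{41 \left(544 + 88\right)}{6} = \frac{41 \cdot 632}{6} = \frac{1}{6} \cdot 25912 = \frac{12956}{3} \approx 4318.7$)
$x = \frac{12956}{3} \approx 4318.7$
$x - \left(\left(-101008 - 65927\right) + 21855\right) = \frac{12956}{3} - \left(\left(-101008 - 65927\right) + 21855\right) = \frac{12956}{3} - \left(-166935 + 21855\right) = \frac{12956}{3} - -145080 = \frac{12956}{3} + 145080 = \frac{448196}{3}$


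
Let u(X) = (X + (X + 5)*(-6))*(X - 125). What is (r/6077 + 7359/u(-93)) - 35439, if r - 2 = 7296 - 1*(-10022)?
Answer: -6807085624511/192093970 ≈ -35436.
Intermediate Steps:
r = 17320 (r = 2 + (7296 - 1*(-10022)) = 2 + (7296 + 10022) = 2 + 17318 = 17320)
u(X) = (-125 + X)*(-30 - 5*X) (u(X) = (X + (5 + X)*(-6))*(-125 + X) = (X + (-30 - 6*X))*(-125 + X) = (-30 - 5*X)*(-125 + X) = (-125 + X)*(-30 - 5*X))
(r/6077 + 7359/u(-93)) - 35439 = (17320/6077 + 7359/(3750 - 5*(-93)² + 595*(-93))) - 35439 = (17320*(1/6077) + 7359/(3750 - 5*8649 - 55335)) - 35439 = (17320/6077 + 7359/(3750 - 43245 - 55335)) - 35439 = (17320/6077 + 7359/(-94830)) - 35439 = (17320/6077 + 7359*(-1/94830)) - 35439 = (17320/6077 - 2453/31610) - 35439 = 532578319/192093970 - 35439 = -6807085624511/192093970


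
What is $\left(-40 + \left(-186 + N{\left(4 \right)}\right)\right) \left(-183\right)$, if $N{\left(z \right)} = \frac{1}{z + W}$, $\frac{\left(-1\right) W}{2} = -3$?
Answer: $\frac{413397}{10} \approx 41340.0$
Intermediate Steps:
$W = 6$ ($W = \left(-2\right) \left(-3\right) = 6$)
$N{\left(z \right)} = \frac{1}{6 + z}$ ($N{\left(z \right)} = \frac{1}{z + 6} = \frac{1}{6 + z}$)
$\left(-40 + \left(-186 + N{\left(4 \right)}\right)\right) \left(-183\right) = \left(-40 - \left(186 - \frac{1}{6 + 4}\right)\right) \left(-183\right) = \left(-40 - \left(186 - \frac{1}{10}\right)\right) \left(-183\right) = \left(-40 + \left(-186 + \frac{1}{10}\right)\right) \left(-183\right) = \left(-40 - \frac{1859}{10}\right) \left(-183\right) = \left(- \frac{2259}{10}\right) \left(-183\right) = \frac{413397}{10}$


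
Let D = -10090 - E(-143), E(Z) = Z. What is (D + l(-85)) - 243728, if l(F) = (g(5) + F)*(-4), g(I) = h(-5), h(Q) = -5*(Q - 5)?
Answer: -253535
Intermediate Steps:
h(Q) = 25 - 5*Q (h(Q) = -5*(-5 + Q) = 25 - 5*Q)
g(I) = 50 (g(I) = 25 - 5*(-5) = 25 + 25 = 50)
l(F) = -200 - 4*F (l(F) = (50 + F)*(-4) = -200 - 4*F)
D = -9947 (D = -10090 - 1*(-143) = -10090 + 143 = -9947)
(D + l(-85)) - 243728 = (-9947 + (-200 - 4*(-85))) - 243728 = (-9947 + (-200 + 340)) - 243728 = (-9947 + 140) - 243728 = -9807 - 243728 = -253535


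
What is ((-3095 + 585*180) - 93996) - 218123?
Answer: -209914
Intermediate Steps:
((-3095 + 585*180) - 93996) - 218123 = ((-3095 + 105300) - 93996) - 218123 = (102205 - 93996) - 218123 = 8209 - 218123 = -209914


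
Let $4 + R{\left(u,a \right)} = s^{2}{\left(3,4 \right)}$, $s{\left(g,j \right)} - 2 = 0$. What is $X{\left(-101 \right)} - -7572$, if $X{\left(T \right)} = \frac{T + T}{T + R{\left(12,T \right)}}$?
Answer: $7574$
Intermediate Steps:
$s{\left(g,j \right)} = 2$ ($s{\left(g,j \right)} = 2 + 0 = 2$)
$R{\left(u,a \right)} = 0$ ($R{\left(u,a \right)} = -4 + 2^{2} = -4 + 4 = 0$)
$X{\left(T \right)} = 2$ ($X{\left(T \right)} = \frac{T + T}{T + 0} = \frac{2 T}{T} = 2$)
$X{\left(-101 \right)} - -7572 = 2 - -7572 = 2 + 7572 = 7574$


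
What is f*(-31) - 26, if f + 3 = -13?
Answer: 470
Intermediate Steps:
f = -16 (f = -3 - 13 = -16)
f*(-31) - 26 = -16*(-31) - 26 = 496 - 26 = 470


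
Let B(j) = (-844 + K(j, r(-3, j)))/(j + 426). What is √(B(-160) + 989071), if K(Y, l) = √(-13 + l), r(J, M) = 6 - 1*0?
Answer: √(69982483172 + 266*I*√7)/266 ≈ 994.52 + 5.0006e-6*I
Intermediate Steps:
r(J, M) = 6 (r(J, M) = 6 + 0 = 6)
B(j) = (-844 + I*√7)/(426 + j) (B(j) = (-844 + √(-13 + 6))/(j + 426) = (-844 + √(-7))/(426 + j) = (-844 + I*√7)/(426 + j))
√(B(-160) + 989071) = √((-844 + I*√7)/(426 - 160) + 989071) = √((-844 + I*√7)/266 + 989071) = √((-422/133 + I*√7/266) + 989071) = √(131546021/133 + I*√7/266)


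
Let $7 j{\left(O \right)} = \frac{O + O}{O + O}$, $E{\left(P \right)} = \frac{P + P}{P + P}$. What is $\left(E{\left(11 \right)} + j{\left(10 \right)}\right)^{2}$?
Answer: $\frac{64}{49} \approx 1.3061$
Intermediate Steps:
$E{\left(P \right)} = 1$ ($E{\left(P \right)} = \frac{2 P}{2 P} = 2 P \frac{1}{2 P} = 1$)
$j{\left(O \right)} = \frac{1}{7}$ ($j{\left(O \right)} = \frac{\left(O + O\right) \frac{1}{O + O}}{7} = \frac{2 O \frac{1}{2 O}}{7} = \frac{1}{7} \cdot 1 = \frac{1}{7}$)
$\left(E{\left(11 \right)} + j{\left(10 \right)}\right)^{2} = \left(1 + \frac{1}{7}\right)^{2} = \left(\frac{8}{7}\right)^{2} = \frac{64}{49}$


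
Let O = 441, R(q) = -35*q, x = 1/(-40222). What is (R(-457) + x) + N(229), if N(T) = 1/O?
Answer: 40531111753/2533986 ≈ 15995.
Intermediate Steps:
x = -1/40222 ≈ -2.4862e-5
N(T) = 1/441
(R(-457) + x) + N(229) = (-35*(-457) - 1/40222) + 1/441 = (15995 - 1/40222) + 1/441 = 643350889/40222 + 1/441 = 40531111753/2533986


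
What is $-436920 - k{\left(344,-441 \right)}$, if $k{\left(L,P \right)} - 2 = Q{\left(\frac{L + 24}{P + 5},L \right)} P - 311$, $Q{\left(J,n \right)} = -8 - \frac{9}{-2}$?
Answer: $- \frac{876309}{2} \approx -4.3815 \cdot 10^{5}$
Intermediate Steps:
$Q{\left(J,n \right)} = - \frac{7}{2}$ ($Q{\left(J,n \right)} = -8 - 9 \left(- \frac{1}{2}\right) = -8 - - \frac{9}{2} = -8 + \frac{9}{2} = - \frac{7}{2}$)
$k{\left(L,P \right)} = -309 - \frac{7 P}{2}$ ($k{\left(L,P \right)} = 2 - \left(311 + \frac{7 P}{2}\right) = -309 - \frac{7 P}{2}$)
$-436920 - k{\left(344,-441 \right)} = -436920 - \left(-309 - - \frac{3087}{2}\right) = -436920 - \left(-309 + \frac{3087}{2}\right) = -436920 - \frac{2469}{2} = - \frac{876309}{2}$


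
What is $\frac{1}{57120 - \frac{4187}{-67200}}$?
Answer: $\frac{67200}{3838468187} \approx 1.7507 \cdot 10^{-5}$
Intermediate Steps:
$\frac{1}{57120 - \frac{4187}{-67200}} = \frac{1}{57120 - - \frac{4187}{67200}} = \frac{1}{57120 + \frac{4187}{67200}} = \frac{1}{\frac{3838468187}{67200}} = \frac{67200}{3838468187}$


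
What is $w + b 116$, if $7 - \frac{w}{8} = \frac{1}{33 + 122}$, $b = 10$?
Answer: $\frac{188472}{155} \approx 1215.9$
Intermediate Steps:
$w = \frac{8672}{155}$ ($w = 56 - \frac{8}{33 + 122} = 56 - \frac{8}{155} = \frac{8672}{155} \approx 55.948$)
$w + b 116 = \frac{8672}{155} + 10 \cdot 116 = \frac{8672}{155} + 1160 = \frac{188472}{155}$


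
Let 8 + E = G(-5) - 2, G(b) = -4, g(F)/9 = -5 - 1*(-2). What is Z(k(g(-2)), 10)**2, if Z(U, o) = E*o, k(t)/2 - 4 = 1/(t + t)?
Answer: 19600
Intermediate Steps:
g(F) = -27 (g(F) = 9*(-5 - 1*(-2)) = 9*(-5 + 2) = 9*(-3) = -27)
E = -14 (E = -8 + (-4 - 2) = -8 - 6 = -14)
k(t) = 8 + 1/t (k(t) = 8 + 2/(t + t) = 8 + 2/((2*t)) = 8 + 2*(1/(2*t)) = 8 + 1/t)
Z(U, o) = -14*o
Z(k(g(-2)), 10)**2 = (-14*10)**2 = (-140)**2 = 19600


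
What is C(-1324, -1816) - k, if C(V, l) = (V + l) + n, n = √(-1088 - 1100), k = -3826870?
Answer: 3823730 + 2*I*√547 ≈ 3.8237e+6 + 46.776*I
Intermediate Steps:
n = 2*I*√547 (n = √(-2188) = 2*I*√547 ≈ 46.776*I)
C(V, l) = V + l + 2*I*√547 (C(V, l) = (V + l) + 2*I*√547 = V + l + 2*I*√547)
C(-1324, -1816) - k = (-1324 - 1816 + 2*I*√547) - 1*(-3826870) = (-3140 + 2*I*√547) + 3826870 = 3823730 + 2*I*√547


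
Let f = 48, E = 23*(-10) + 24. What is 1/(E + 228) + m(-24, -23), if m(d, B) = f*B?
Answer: -24287/22 ≈ -1104.0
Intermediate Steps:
E = -206 (E = -230 + 24 = -206)
m(d, B) = 48*B
1/(E + 228) + m(-24, -23) = 1/(-206 + 228) + 48*(-23) = 1/22 - 1104 = -24287/22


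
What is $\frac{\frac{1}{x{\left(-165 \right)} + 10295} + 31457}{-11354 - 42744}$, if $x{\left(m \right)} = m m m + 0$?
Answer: $- \frac{140984926309}{242458039340} \approx -0.58148$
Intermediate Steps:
$x{\left(m \right)} = m^{3}$ ($x{\left(m \right)} = m^{2} m + 0 = m^{3} + 0 = m^{3}$)
$\frac{\frac{1}{x{\left(-165 \right)} + 10295} + 31457}{-11354 - 42744} = \frac{\frac{1}{\left(-165\right)^{3} + 10295} + 31457}{-11354 - 42744} = \frac{\frac{1}{-4492125 + 10295} + 31457}{-54098} = \left(\frac{1}{-4481830} + 31457\right) \left(- \frac{1}{54098}\right) = \left(- \frac{1}{4481830} + 31457\right) \left(- \frac{1}{54098}\right) = \frac{140984926309}{4481830} \left(- \frac{1}{54098}\right) = - \frac{140984926309}{242458039340}$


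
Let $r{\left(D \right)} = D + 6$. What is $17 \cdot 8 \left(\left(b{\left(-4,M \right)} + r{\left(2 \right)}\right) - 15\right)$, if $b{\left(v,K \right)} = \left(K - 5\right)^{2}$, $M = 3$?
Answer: $-408$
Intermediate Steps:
$b{\left(v,K \right)} = \left(-5 + K\right)^{2}$
$r{\left(D \right)} = 6 + D$
$17 \cdot 8 \left(\left(b{\left(-4,M \right)} + r{\left(2 \right)}\right) - 15\right) = 17 \cdot 8 \left(\left(\left(-5 + 3\right)^{2} + \left(6 + 2\right)\right) - 15\right) = 136 \left(\left(\left(-2\right)^{2} + 8\right) - 15\right) = 136 \left(\left(4 + 8\right) - 15\right) = 136 \left(12 - 15\right) = 136 \left(-3\right) = -408$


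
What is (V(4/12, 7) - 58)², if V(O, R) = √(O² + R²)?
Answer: (174 - √442)²/9 ≈ 2600.2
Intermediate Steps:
(V(4/12, 7) - 58)² = (√((4/12)² + 7²) - 58)² = (√((4*(1/12))² + 49) - 58)² = (√((⅓)² + 49) - 58)² = (√(⅑ + 49) - 58)² = (√(442/9) - 58)² = (√442/3 - 58)² = (-58 + √442/3)²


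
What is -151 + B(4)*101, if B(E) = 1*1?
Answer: -50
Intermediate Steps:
B(E) = 1
-151 + B(4)*101 = -151 + 1*101 = -151 + 101 = -50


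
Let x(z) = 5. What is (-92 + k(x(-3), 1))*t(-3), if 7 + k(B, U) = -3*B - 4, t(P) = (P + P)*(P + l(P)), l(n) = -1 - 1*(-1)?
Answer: -2124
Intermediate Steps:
l(n) = 0 (l(n) = -1 + 1 = 0)
t(P) = 2*P² (t(P) = (P + P)*(P + 0) = (2*P)*P = 2*P²)
k(B, U) = -11 - 3*B (k(B, U) = -7 + (-3*B - 4) = -7 + (-4 - 3*B) = -11 - 3*B)
(-92 + k(x(-3), 1))*t(-3) = (-92 + (-11 - 3*5))*(2*(-3)²) = (-92 + (-11 - 15))*(2*9) = (-92 - 26)*18 = -118*18 = -2124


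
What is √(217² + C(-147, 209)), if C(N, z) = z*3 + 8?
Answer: 2*√11931 ≈ 218.46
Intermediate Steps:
C(N, z) = 8 + 3*z (C(N, z) = 3*z + 8 = 8 + 3*z)
√(217² + C(-147, 209)) = √(217² + (8 + 3*209)) = √(47089 + (8 + 627)) = √(47089 + 635) = √47724 = 2*√11931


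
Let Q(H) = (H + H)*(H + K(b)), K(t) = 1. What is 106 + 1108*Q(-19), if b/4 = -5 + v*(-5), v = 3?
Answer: 757978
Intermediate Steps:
b = -80 (b = 4*(-5 + 3*(-5)) = 4*(-5 - 15) = 4*(-20) = -80)
Q(H) = 2*H*(1 + H) (Q(H) = (H + H)*(H + 1) = (2*H)*(1 + H) = 2*H*(1 + H))
106 + 1108*Q(-19) = 106 + 1108*(2*(-19)*(1 - 19)) = 106 + 1108*(2*(-19)*(-18)) = 106 + 1108*684 = 106 + 757872 = 757978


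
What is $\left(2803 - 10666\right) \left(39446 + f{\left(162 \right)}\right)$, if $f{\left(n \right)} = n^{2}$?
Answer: $-516520470$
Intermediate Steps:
$\left(2803 - 10666\right) \left(39446 + f{\left(162 \right)}\right) = \left(2803 - 10666\right) \left(39446 + 162^{2}\right) = - 7863 \left(39446 + 26244\right) = \left(-7863\right) 65690 = -516520470$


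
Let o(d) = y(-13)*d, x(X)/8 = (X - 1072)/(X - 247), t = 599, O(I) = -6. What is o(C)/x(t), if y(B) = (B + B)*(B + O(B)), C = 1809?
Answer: -3574584/43 ≈ -83130.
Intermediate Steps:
y(B) = 2*B*(-6 + B) (y(B) = (B + B)*(B - 6) = (2*B)*(-6 + B) = 2*B*(-6 + B))
x(X) = 8*(-1072 + X)/(-247 + X) (x(X) = 8*((X - 1072)/(X - 247)) = 8*((-1072 + X)/(-247 + X)) = 8*(-1072 + X)/(-247 + X))
o(d) = 494*d (o(d) = (2*(-13)*(-6 - 13))*d = (2*(-13)*(-19))*d = 494*d)
o(C)/x(t) = (494*1809)/((8*(-1072 + 599)/(-247 + 599))) = 893646/((8*(-473)/352)) = 893646/((8*(1/352)*(-473))) = 893646/(-43/4) = 893646*(-4/43) = -3574584/43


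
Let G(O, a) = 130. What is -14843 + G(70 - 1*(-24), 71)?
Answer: -14713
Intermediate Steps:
-14843 + G(70 - 1*(-24), 71) = -14843 + 130 = -14713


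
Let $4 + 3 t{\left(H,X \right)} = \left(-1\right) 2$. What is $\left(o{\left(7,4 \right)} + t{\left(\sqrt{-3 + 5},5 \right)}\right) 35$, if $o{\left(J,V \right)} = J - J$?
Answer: $-70$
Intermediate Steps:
$t{\left(H,X \right)} = -2$ ($t{\left(H,X \right)} = - \frac{4}{3} + \frac{\left(-1\right) 2}{3} = - \frac{4}{3} + \frac{1}{3} \left(-2\right) = - \frac{4}{3} - \frac{2}{3} = -2$)
$o{\left(J,V \right)} = 0$
$\left(o{\left(7,4 \right)} + t{\left(\sqrt{-3 + 5},5 \right)}\right) 35 = \left(0 - 2\right) 35 = \left(-2\right) 35 = -70$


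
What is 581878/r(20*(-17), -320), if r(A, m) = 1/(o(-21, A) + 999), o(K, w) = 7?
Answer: 585369268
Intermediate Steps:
r(A, m) = 1/1006 (r(A, m) = 1/(7 + 999) = 1/1006)
581878/r(20*(-17), -320) = 581878/(1/1006) = 581878*1006 = 585369268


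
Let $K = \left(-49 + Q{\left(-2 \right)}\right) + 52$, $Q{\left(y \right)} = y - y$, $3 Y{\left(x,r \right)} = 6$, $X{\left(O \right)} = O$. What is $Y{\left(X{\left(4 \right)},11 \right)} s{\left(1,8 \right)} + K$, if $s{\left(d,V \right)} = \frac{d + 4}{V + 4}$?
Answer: $\frac{23}{6} \approx 3.8333$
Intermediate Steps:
$Y{\left(x,r \right)} = 2$ ($Y{\left(x,r \right)} = \frac{1}{3} \cdot 6 = 2$)
$Q{\left(y \right)} = 0$
$K = 3$ ($K = \left(-49 + 0\right) + 52 = -49 + 52 = 3$)
$s{\left(d,V \right)} = \frac{4 + d}{4 + V}$
$Y{\left(X{\left(4 \right)},11 \right)} s{\left(1,8 \right)} + K = 2 \frac{4 + 1}{4 + 8} + 3 = 2 \cdot \frac{1}{12} \cdot 5 + 3 = 2 \cdot \frac{5}{12} + 3 = \frac{5}{6} + 3 = \frac{23}{6}$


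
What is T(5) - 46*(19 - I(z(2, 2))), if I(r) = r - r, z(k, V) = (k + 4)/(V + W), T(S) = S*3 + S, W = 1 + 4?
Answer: -854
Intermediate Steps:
W = 5
T(S) = 4*S (T(S) = 3*S + S = 4*S)
z(k, V) = (4 + k)/(5 + V) (z(k, V) = (k + 4)/(V + 5) = (4 + k)/(5 + V))
I(r) = 0
T(5) - 46*(19 - I(z(2, 2))) = 4*5 - 46*(19 - 1*0) = 20 - 46*(19 + 0) = 20 - 46*19 = 20 - 874 = -854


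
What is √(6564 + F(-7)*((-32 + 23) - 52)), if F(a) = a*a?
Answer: 5*√143 ≈ 59.791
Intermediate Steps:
F(a) = a²
√(6564 + F(-7)*((-32 + 23) - 52)) = √(6564 + (-7)²*((-32 + 23) - 52)) = √(6564 + 49*(-9 - 52)) = √(6564 + 49*(-61)) = √(6564 - 2989) = √3575 = 5*√143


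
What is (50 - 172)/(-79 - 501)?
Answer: 61/290 ≈ 0.21034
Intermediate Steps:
(50 - 172)/(-79 - 501) = -122/(-580) = -122*(-1/580) = 61/290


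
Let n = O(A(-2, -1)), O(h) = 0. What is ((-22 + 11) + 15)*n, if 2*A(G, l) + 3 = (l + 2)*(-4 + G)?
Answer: 0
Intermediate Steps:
A(G, l) = -3/2 + (-4 + G)*(2 + l)/2 (A(G, l) = -3/2 + ((l + 2)*(-4 + G))/2 = -3/2 + ((2 + l)*(-4 + G))/2 = -3/2 + ((-4 + G)*(2 + l))/2 = -3/2 + (-4 + G)*(2 + l)/2)
n = 0
((-22 + 11) + 15)*n = ((-22 + 11) + 15)*0 = (-11 + 15)*0 = 4*0 = 0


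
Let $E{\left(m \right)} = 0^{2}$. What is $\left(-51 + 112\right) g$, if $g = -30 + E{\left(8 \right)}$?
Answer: $-1830$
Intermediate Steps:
$E{\left(m \right)} = 0$
$g = -30$ ($g = -30 + 0 = -30$)
$\left(-51 + 112\right) g = \left(-51 + 112\right) \left(-30\right) = 61 \left(-30\right) = -1830$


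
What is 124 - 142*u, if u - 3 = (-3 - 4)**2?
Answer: -7260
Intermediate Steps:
u = 52 (u = 3 + (-3 - 4)**2 = 3 + (-7)**2 = 3 + 49 = 52)
124 - 142*u = 124 - 142*52 = 124 - 7384 = -7260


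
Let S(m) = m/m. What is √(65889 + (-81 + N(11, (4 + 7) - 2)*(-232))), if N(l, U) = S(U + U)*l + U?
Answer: 4*√3823 ≈ 247.32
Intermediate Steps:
S(m) = 1
N(l, U) = U + l (N(l, U) = 1*l + U = l + U = U + l)
√(65889 + (-81 + N(11, (4 + 7) - 2)*(-232))) = √(65889 + (-81 + (((4 + 7) - 2) + 11)*(-232))) = √(65889 + (-81 + ((11 - 2) + 11)*(-232))) = √(65889 + (-81 + (9 + 11)*(-232))) = √(65889 + (-81 + 20*(-232))) = √(65889 + (-81 - 4640)) = √(65889 - 4721) = √61168 = 4*√3823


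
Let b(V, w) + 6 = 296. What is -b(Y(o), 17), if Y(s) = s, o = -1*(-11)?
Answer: -290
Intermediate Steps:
o = 11
b(V, w) = 290 (b(V, w) = -6 + 296 = 290)
-b(Y(o), 17) = -1*290 = -290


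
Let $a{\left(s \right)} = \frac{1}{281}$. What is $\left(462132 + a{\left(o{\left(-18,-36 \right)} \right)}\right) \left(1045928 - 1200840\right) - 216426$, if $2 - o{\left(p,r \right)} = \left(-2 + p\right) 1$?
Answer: $- \frac{20116792630522}{281} \approx -7.159 \cdot 10^{10}$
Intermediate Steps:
$o{\left(p,r \right)} = 4 - p$ ($o{\left(p,r \right)} = 2 - \left(-2 + p\right) 1 = 2 - \left(-2 + p\right) = 4 - p$)
$a{\left(s \right)} = \frac{1}{281}$
$\left(462132 + a{\left(o{\left(-18,-36 \right)} \right)}\right) \left(1045928 - 1200840\right) - 216426 = \left(462132 + \frac{1}{281}\right) \left(1045928 - 1200840\right) - 216426 = \frac{129859093}{281} \left(-154912\right) - 216426 = - \frac{20116731814816}{281} - 216426 = - \frac{20116792630522}{281}$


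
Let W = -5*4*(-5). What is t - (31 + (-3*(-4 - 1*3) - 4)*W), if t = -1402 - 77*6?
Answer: -3595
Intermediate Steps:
W = 100 (W = -20*(-5) = 100)
t = -1864 (t = -1402 - 1*462 = -1402 - 462 = -1864)
t - (31 + (-3*(-4 - 1*3) - 4)*W) = -1864 - (31 + (-3*(-4 - 1*3) - 4)*100) = -1864 - (31 + (-3*(-4 - 3) - 4)*100) = -1864 - (31 + (-3*(-7) - 4)*100) = -1864 - (31 + (21 - 4)*100) = -1864 - (31 + 17*100) = -1864 - (31 + 1700) = -1864 - 1*1731 = -1864 - 1731 = -3595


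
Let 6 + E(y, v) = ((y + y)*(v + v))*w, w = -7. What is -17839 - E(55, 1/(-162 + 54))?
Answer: -481876/27 ≈ -17847.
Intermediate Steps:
E(y, v) = -6 - 28*v*y (E(y, v) = -6 + ((y + y)*(v + v))*(-7) = -6 + ((2*y)*(2*v))*(-7) = -6 + (4*v*y)*(-7) = -6 - 28*v*y)
-17839 - E(55, 1/(-162 + 54)) = -17839 - (-6 - 28*55/(-162 + 54)) = -17839 - (-6 - 28*55/(-108)) = -17839 - (-6 - 28*(-1/108)*55) = -17839 - (-6 + 385/27) = -17839 - 1*223/27 = -17839 - 223/27 = -481876/27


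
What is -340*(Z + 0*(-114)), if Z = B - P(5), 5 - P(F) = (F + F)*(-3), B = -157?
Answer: 65280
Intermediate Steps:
P(F) = 5 + 6*F (P(F) = 5 - (F + F)*(-3) = 5 - 2*F*(-3) = 5 - (-6)*F = 5 + 6*F)
Z = -192 (Z = -157 - (5 + 6*5) = -157 - (5 + 30) = -157 - 1*35 = -157 - 35 = -192)
-340*(Z + 0*(-114)) = -340*(-192 + 0*(-114)) = -340*(-192 + 0) = -340*(-192) = 65280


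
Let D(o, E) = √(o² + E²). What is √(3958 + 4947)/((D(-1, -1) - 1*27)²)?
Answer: √8905/(27 - √2)² ≈ 0.14415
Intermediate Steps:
D(o, E) = √(E² + o²)
√(3958 + 4947)/((D(-1, -1) - 1*27)²) = √(3958 + 4947)/((√((-1)² + (-1)²) - 1*27)²) = √8905/((√(1 + 1) - 27)²) = √8905/((√2 - 27)²) = √8905/((-27 + √2)²) = √8905/(-27 + √2)²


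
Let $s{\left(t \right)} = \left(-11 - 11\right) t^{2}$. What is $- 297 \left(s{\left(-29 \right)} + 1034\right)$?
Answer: $5187996$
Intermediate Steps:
$s{\left(t \right)} = - 22 t^{2}$ ($s{\left(t \right)} = \left(-11 - 11\right) t^{2} = - 22 t^{2}$)
$- 297 \left(s{\left(-29 \right)} + 1034\right) = - 297 \left(- 22 \left(-29\right)^{2} + 1034\right) = - 297 \left(\left(-22\right) 841 + 1034\right) = - 297 \left(-18502 + 1034\right) = \left(-297\right) \left(-17468\right) = 5187996$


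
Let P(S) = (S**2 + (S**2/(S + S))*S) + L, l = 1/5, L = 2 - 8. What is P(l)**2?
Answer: 88209/2500 ≈ 35.284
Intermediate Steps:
L = -6
l = 1/5 ≈ 0.20000
P(S) = -6 + 3*S**2/2 (P(S) = (S**2 + (S**2/(S + S))*S) - 6 = (S**2 + (S**2/((2*S)))*S) - 6 = (S**2 + ((1/(2*S))*S**2)*S) - 6 = (S**2 + (S/2)*S) - 6 = (S**2 + S**2/2) - 6 = 3*S**2/2 - 6 = -6 + 3*S**2/2)
P(l)**2 = (-6 + 3*(1/5)**2/2)**2 = (-6 + (3/2)*(1/25))**2 = (-6 + 3/50)**2 = (-297/50)**2 = 88209/2500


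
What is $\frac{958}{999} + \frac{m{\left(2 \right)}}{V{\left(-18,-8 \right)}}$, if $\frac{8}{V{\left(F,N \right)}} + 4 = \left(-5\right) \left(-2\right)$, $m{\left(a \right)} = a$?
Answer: $\frac{4913}{1998} \approx 2.459$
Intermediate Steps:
$V{\left(F,N \right)} = \frac{4}{3}$ ($V{\left(F,N \right)} = \frac{8}{-4 - -10} = \frac{8}{-4 + 10} = \frac{8}{6} = 8 \cdot \frac{1}{6} = \frac{4}{3}$)
$\frac{958}{999} + \frac{m{\left(2 \right)}}{V{\left(-18,-8 \right)}} = \frac{958}{999} + \frac{2}{\frac{4}{3}} = 958 \cdot \frac{1}{999} + 2 \cdot \frac{3}{4} = \frac{958}{999} + \frac{3}{2} = \frac{4913}{1998}$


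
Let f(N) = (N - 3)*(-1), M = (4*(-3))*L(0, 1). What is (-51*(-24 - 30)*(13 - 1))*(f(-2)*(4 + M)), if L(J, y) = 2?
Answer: -3304800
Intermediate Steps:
M = -24 (M = (4*(-3))*2 = -12*2 = -24)
f(N) = 3 - N (f(N) = (-3 + N)*(-1) = 3 - N)
(-51*(-24 - 30)*(13 - 1))*(f(-2)*(4 + M)) = (-51*(-24 - 30)*(13 - 1))*((3 - 1*(-2))*(4 - 24)) = (-(-2754)*12)*((3 + 2)*(-20)) = (-51*(-648))*(5*(-20)) = 33048*(-100) = -3304800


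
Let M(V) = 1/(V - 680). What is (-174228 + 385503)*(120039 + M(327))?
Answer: 8952517411650/353 ≈ 2.5361e+10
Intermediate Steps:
M(V) = 1/(-680 + V)
(-174228 + 385503)*(120039 + M(327)) = (-174228 + 385503)*(120039 + 1/(-680 + 327)) = 211275*(120039 + 1/(-353)) = 211275*(120039 - 1/353) = 211275*(42373766/353) = 8952517411650/353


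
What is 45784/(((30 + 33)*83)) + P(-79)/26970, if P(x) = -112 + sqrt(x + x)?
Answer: 205701472/23504355 + I*sqrt(158)/26970 ≈ 8.7516 + 0.00046607*I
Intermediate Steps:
P(x) = -112 + sqrt(2)*sqrt(x) (P(x) = -112 + sqrt(2*x) = -112 + sqrt(2)*sqrt(x))
45784/(((30 + 33)*83)) + P(-79)/26970 = 45784/(((30 + 33)*83)) + (-112 + sqrt(2)*sqrt(-79))/26970 = 45784/((63*83)) + (-112 + sqrt(2)*(I*sqrt(79)))*(1/26970) = 45784/5229 + (-112 + I*sqrt(158))*(1/26970) = 45784*(1/5229) + (-56/13485 + I*sqrt(158)/26970) = 45784/5229 + (-56/13485 + I*sqrt(158)/26970) = 205701472/23504355 + I*sqrt(158)/26970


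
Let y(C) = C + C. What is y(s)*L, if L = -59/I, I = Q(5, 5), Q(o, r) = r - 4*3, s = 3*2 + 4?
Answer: 1180/7 ≈ 168.57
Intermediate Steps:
s = 10 (s = 6 + 4 = 10)
Q(o, r) = -12 + r (Q(o, r) = r - 12 = -12 + r)
I = -7 (I = -12 + 5 = -7)
L = 59/7 (L = -59/(-7) = -59*(-⅐) = 59/7 ≈ 8.4286)
y(C) = 2*C
y(s)*L = (2*10)*(59/7) = 20*(59/7) = 1180/7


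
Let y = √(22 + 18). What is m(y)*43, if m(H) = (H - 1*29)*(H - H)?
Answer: 0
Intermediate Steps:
y = 2*√10 (y = √40 = 2*√10 ≈ 6.3246)
m(H) = 0 (m(H) = (H - 29)*0 = (-29 + H)*0 = 0)
m(y)*43 = 0*43 = 0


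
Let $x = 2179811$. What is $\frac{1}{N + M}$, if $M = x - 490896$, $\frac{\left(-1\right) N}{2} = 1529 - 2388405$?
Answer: $\frac{1}{6462667} \approx 1.5473 \cdot 10^{-7}$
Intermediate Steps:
$N = 4773752$ ($N = - 2 \left(1529 - 2388405\right) = \left(-2\right) \left(-2386876\right) = 4773752$)
$M = 1688915$ ($M = 2179811 - 490896 = 1688915$)
$\frac{1}{N + M} = \frac{1}{4773752 + 1688915} = \frac{1}{6462667}$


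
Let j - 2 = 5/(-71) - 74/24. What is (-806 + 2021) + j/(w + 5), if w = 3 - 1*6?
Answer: 2069377/1704 ≈ 1214.4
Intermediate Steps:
w = -3 (w = 3 - 6 = -3)
j = -983/852 (j = 2 + (5/(-71) - 74/24) = 2 + (5*(-1/71) - 74*1/24) = 2 + (-5/71 - 37/12) = 2 - 2687/852 = -983/852 ≈ -1.1538)
(-806 + 2021) + j/(w + 5) = (-806 + 2021) - 983/852/(-3 + 5) = 1215 - 983/852/2 = 1215 + (½)*(-983/852) = 1215 - 983/1704 = 2069377/1704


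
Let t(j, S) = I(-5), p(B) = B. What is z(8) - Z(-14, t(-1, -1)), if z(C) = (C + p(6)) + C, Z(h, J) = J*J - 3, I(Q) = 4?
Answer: 9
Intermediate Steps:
t(j, S) = 4
Z(h, J) = -3 + J² (Z(h, J) = J² - 3 = -3 + J²)
z(C) = 6 + 2*C (z(C) = (C + 6) + C = (6 + C) + C = 6 + 2*C)
z(8) - Z(-14, t(-1, -1)) = (6 + 2*8) - (-3 + 4²) = (6 + 16) - (-3 + 16) = 22 - 1*13 = 22 - 13 = 9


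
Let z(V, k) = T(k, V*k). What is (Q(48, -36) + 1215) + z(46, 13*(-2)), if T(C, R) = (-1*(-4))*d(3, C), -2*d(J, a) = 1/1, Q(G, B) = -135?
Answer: 1078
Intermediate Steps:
d(J, a) = -½ (d(J, a) = -1/(2*1) = -1/2 = -½*1 = -½)
T(C, R) = -2 (T(C, R) = -1*(-4)*(-½) = 4*(-½) = -2)
z(V, k) = -2
(Q(48, -36) + 1215) + z(46, 13*(-2)) = (-135 + 1215) - 2 = 1080 - 2 = 1078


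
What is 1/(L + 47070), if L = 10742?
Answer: 1/57812 ≈ 1.7297e-5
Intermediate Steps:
1/(L + 47070) = 1/(10742 + 47070) = 1/57812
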